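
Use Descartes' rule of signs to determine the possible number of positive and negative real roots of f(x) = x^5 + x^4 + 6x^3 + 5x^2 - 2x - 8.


Descartes' rule of signs:

For positive roots, count sign changes in f(x) = x^5 + x^4 + 6x^3 + 5x^2 - 2x - 8:
Signs of coefficients: +, +, +, +, -, -
Number of sign changes: 1
Possible positive real roots: 1

For negative roots, examine f(-x) = -x^5 + x^4 - 6x^3 + 5x^2 + 2x - 8:
Signs of coefficients: -, +, -, +, +, -
Number of sign changes: 4
Possible negative real roots: 4, 2, 0

Positive roots: 1; Negative roots: 4 or 2 or 0


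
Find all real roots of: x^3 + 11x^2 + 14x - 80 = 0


Let p(x) = x^3 + 11x^2 + 14x - 80. By the rational root theorem (leading coefficient 1), any rational root is an integer divisor of 80: try ±1, ±2, ... in turn.
Test x = 1: value = -54 ≠ 0.
Test x = -1: value = -84 ≠ 0.
Test x = 2: value = 0 ✓, so (x - 2) is a factor.
Synthetic division by (x - 2): bring down 1; 1(2) + 11 = 13; 13(2) + 14 = 40; 40(2) - 80 = 0 → quotient x^2 + 13x + 40, remainder 0.
Solve the quadratic x^2 + 13x + 40 = 0: discriminant = 13^2 - 4(1)(40) = 169 - 160 = 9.
sqrt(9) = 3, so x = (-13 ± 3)/2: x = -5 or x = -8.

x = -8, x = -5, x = 2


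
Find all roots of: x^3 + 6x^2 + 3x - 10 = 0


Let p(x) = x^3 + 6x^2 + 3x - 10. By the rational root theorem (leading coefficient 1), any rational root is an integer divisor of 10: try ±1, ±2, ... in turn.
Test x = 1: value = 0 ✓, so (x - 1) is a factor.
Synthetic division by (x - 1): bring down 1; 1(1) + 6 = 7; 7(1) + 3 = 10; 10(1) - 10 = 0 → quotient x^2 + 7x + 10, remainder 0.
Solve the quadratic x^2 + 7x + 10 = 0: discriminant = 7^2 - 4(1)(10) = 49 - 40 = 9.
sqrt(9) = 3, so x = (-7 ± 3)/2: x = -2 or x = -5.
Collecting all roots found:

x = -5, x = -2, x = 1


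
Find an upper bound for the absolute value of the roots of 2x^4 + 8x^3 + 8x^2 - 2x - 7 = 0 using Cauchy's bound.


Cauchy's bound: all roots r satisfy |r| <= 1 + max(|a_i/a_n|) for i = 0,...,n-1
where a_n is the leading coefficient.

Coefficients: [2, 8, 8, -2, -7]
Leading coefficient a_n = 2
Ratios |a_i/a_n|: 4, 4, 1, 7/2
Maximum ratio: 4
Cauchy's bound: |r| <= 1 + 4 = 5

Upper bound = 5


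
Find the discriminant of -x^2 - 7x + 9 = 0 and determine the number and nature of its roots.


For ax^2 + bx + c = 0, discriminant D = b^2 - 4ac
Here a = -1, b = -7, c = 9
D = (-7)^2 - 4(-1)(9) = 49 + 36 = 85

D = 85 > 0 but not a perfect square
The equation has 2 distinct real irrational roots.

Discriminant = 85, 2 distinct real irrational roots


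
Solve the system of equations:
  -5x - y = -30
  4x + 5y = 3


Using Cramer's rule:
Determinant D = (-5)(5) - (4)(-1) = -25 + 4 = -21
Dx = (-30)(5) - (3)(-1) = -150 + 3 = -147
Dy = (-5)(3) - (4)(-30) = -15 + 120 = 105
x = Dx/D = -147/-21 = 7
y = Dy/D = 105/-21 = -5

x = 7, y = -5


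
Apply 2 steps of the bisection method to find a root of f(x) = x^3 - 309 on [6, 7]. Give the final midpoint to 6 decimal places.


f(x) = x^3 - 309
f(6) = -93 < 0
f(7) = 34 > 0

Step 1: midpoint = (6.000000 + 7.000000)/2 = 6.500000
  f(6.500000) = -34.375000
  f(mid) < 0, so root is in [6.500000, 7.000000]

Step 2: midpoint = (6.500000 + 7.000000)/2 = 6.750000
  f(6.750000) = -1.453125
  f(mid) < 0, so root is in [6.750000, 7.000000]

midpoint = 6.750000


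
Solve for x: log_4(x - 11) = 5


Convert to exponential form: x - 11 = 4^5 = 1024
x = 1024 + 11 = 1035
Check: log_4(1035 - 11) = log_4(1024) = log_4(1024) = 5 ✓

x = 1035


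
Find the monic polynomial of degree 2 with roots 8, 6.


A monic polynomial with roots 8, 6 is:
p(x) = (x - 8)(x - 6)
After multiplying by (x - 8): x - 8
After multiplying by (x - 6): x^2 - 14x + 48

x^2 - 14x + 48


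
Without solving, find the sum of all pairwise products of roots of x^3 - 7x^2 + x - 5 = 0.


By Vieta's formulas for x^3 + bx^2 + cx + d = 0:
  r1 + r2 + r3 = -b/a = 7
  r1*r2 + r1*r3 + r2*r3 = c/a = 1
  r1*r2*r3 = -d/a = 5


Sum of pairwise products = 1


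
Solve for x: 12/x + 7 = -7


Subtract 7 from both sides: 12/x = -14
Multiply both sides by x: 12 = -14 * x
Divide by -14: x = -6/7

x = -6/7


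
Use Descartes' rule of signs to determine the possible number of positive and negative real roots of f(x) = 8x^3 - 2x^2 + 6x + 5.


Descartes' rule of signs:

For positive roots, count sign changes in f(x) = 8x^3 - 2x^2 + 6x + 5:
Signs of coefficients: +, -, +, +
Number of sign changes: 2
Possible positive real roots: 2, 0

For negative roots, examine f(-x) = -8x^3 - 2x^2 - 6x + 5:
Signs of coefficients: -, -, -, +
Number of sign changes: 1
Possible negative real roots: 1

Positive roots: 2 or 0; Negative roots: 1


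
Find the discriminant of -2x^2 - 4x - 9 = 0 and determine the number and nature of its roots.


For ax^2 + bx + c = 0, discriminant D = b^2 - 4ac
Here a = -2, b = -4, c = -9
D = (-4)^2 - 4(-2)(-9) = 16 - 72 = -56

D = -56 < 0
The equation has no real roots (2 complex conjugate roots).

Discriminant = -56, no real roots (2 complex conjugate roots)


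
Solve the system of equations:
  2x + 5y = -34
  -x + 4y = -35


Using Cramer's rule:
Determinant D = (2)(4) - (-1)(5) = 8 + 5 = 13
Dx = (-34)(4) - (-35)(5) = -136 + 175 = 39
Dy = (2)(-35) - (-1)(-34) = -70 - 34 = -104
x = Dx/D = 39/13 = 3
y = Dy/D = -104/13 = -8

x = 3, y = -8


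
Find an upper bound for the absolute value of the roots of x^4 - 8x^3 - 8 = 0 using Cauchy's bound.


Cauchy's bound: all roots r satisfy |r| <= 1 + max(|a_i/a_n|) for i = 0,...,n-1
where a_n is the leading coefficient.

Coefficients: [1, -8, 0, 0, -8]
Leading coefficient a_n = 1
Ratios |a_i/a_n|: 8, 0, 0, 8
Maximum ratio: 8
Cauchy's bound: |r| <= 1 + 8 = 9

Upper bound = 9


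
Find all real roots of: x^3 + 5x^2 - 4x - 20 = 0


Let p(x) = x^3 + 5x^2 - 4x - 20. By the rational root theorem (leading coefficient 1), any rational root is an integer divisor of 20: try ±1, ±2, ... in turn.
Test x = 1: value = -18 ≠ 0.
Test x = -1: value = -12 ≠ 0.
Test x = 2: value = 0 ✓, so (x - 2) is a factor.
Synthetic division by (x - 2): bring down 1; 1(2) + 5 = 7; 7(2) - 4 = 10; 10(2) - 20 = 0 → quotient x^2 + 7x + 10, remainder 0.
Solve the quadratic x^2 + 7x + 10 = 0: discriminant = 7^2 - 4(1)(10) = 49 - 40 = 9.
sqrt(9) = 3, so x = (-7 ± 3)/2: x = -2 or x = -5.

x = -5, x = -2, x = 2


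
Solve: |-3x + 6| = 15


An absolute value equation |expr| = 15 gives two cases:
Case 1: -3x + 6 = 15
  -3x = 9, so x = -3
Case 2: -3x + 6 = -15
  -3x = -21, so x = 7

x = -3, x = 7


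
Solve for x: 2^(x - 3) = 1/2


Express both sides with the same base.
1/2 = 2^(-1)
Since the bases match, equate exponents: x - 3 = -1
So x = -1 - (-3) = 2

x = 2


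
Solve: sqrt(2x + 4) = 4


Square both sides: 2x + 4 = 4^2 = 16
2x = 16 - 4 = 12
x = 6
Check: sqrt(2*6 + 4) = sqrt(16) = 4 ✓

x = 6


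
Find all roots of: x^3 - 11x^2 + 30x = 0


The constant term is 0, so x = 0 is a root. Factor out x:
  x^2 - 11x + 30 = 0
Solve the quadratic x^2 - 11x + 30 = 0: discriminant = (-11)^2 - 4(1)(30) = 121 - 120 = 1.
sqrt(1) = 1, so x = (11 ± 1)/2: x = 6 or x = 5.
Collecting all roots found:

x = 0, x = 5, x = 6


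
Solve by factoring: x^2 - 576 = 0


We need two numbers that multiply to -576 and add to 0.
Those numbers are 24 and -24 (since 24 * (-24) = -576 and 24 + (-24) = 0).
So x^2 - 576 = (x + 24)(x - 24) = 0
Setting each factor to zero: x = -24 or x = 24

x = -24, x = 24


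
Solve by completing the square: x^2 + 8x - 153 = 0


Start: x^2 + 8x - 153 = 0
Move constant: x^2 + 8x = 153
Half of 8 is 4, squared is 16
Add 16 to both sides: x^2 + 8x + 16 = 169
(x + 4)^2 = 169
x + 4 = ±13
x = -4 + 13 = 9 or x = -4 - 13 = -17

x = -17, x = 9


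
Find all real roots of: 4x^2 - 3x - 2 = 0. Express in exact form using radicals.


Using the quadratic formula: x = (-b ± sqrt(b^2 - 4ac)) / (2a)
Here a = 4, b = -3, c = -2
Discriminant = b^2 - 4ac = (-3)^2 - 4(4)(-2) = 9 + 32 = 41
Since discriminant = 41 > 0, there are two real roots.
x = (3 ± sqrt(41)) / 8
Numerically: x ≈ 1.1754 or x ≈ -0.4254

x = (3 + sqrt(41)) / 8 or x = (3 - sqrt(41)) / 8


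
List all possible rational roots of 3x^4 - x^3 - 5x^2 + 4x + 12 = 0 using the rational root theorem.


Rational root theorem: possible roots are ±p/q where:
  p divides the constant term (12): p ∈ {1, 2, 3, 4, 6, 12}
  q divides the leading coefficient (3): q ∈ {1, 3}

All possible rational roots: -12, -6, -4, -3, -2, -4/3, -1, -2/3, -1/3, 1/3, 2/3, 1, 4/3, 2, 3, 4, 6, 12

-12, -6, -4, -3, -2, -4/3, -1, -2/3, -1/3, 1/3, 2/3, 1, 4/3, 2, 3, 4, 6, 12


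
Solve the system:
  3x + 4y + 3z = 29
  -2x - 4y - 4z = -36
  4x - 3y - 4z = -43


Using Cramer's rule. Expand each determinant along the first row.
D  = 3*[(-4)*(-4) - (-4)*(-3)] - 4*[(-2)*(-4) - (-4)*4] + 3*[(-2)*(-3) - (-4)*4]
  = 3*(4) - 4*(24) + 3*(22) = -18
Dx = 29*[(-4)*(-4) - (-4)*(-3)] - 4*[(-36)*(-4) - (-4)*(-43)] + 3*[(-36)*(-3) - (-4)*(-43)]
  = 29*(4) - 4*(-28) + 3*(-64) = 36
Dy = 3*[(-36)*(-4) - (-4)*(-43)] - 29*[(-2)*(-4) - (-4)*4] + 3*[(-2)*(-43) - (-36)*4]
  = 3*(-28) - 29*(24) + 3*(230) = -90
Dz = 3*[(-4)*(-43) - (-36)*(-3)] - 4*[(-2)*(-43) - (-36)*4] + 29*[(-2)*(-3) - (-4)*4]
  = 3*(64) - 4*(230) + 29*(22) = -90
x = Dx/D = 36/-18 = -2, y = Dy/D = -90/-18 = 5, z = Dz/D = -90/-18 = 5
Check eq1: (3)(-2) + (4)(5) + (3)(5) = 29 = 29 ✓
Check eq2: (-2)(-2) + (-4)(5) + (-4)(5) = -36 = -36 ✓
Check eq3: (4)(-2) + (-3)(5) + (-4)(5) = -43 = -43 ✓

x = -2, y = 5, z = 5


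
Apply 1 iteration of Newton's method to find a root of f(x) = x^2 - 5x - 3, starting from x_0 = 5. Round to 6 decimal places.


Newton's method: x_(n+1) = x_n - f(x_n)/f'(x_n)
f(x) = x^2 - 5x - 3
f'(x) = 2x - 5

Iteration 1:
  f(5.000000) = -3.000000
  f'(5.000000) = 5.000000
  x_1 = 5.000000 - (-3.000000)/(5.000000) = 5.600000

x_1 = 5.600000


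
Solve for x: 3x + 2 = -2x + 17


Starting with: 3x + 2 = -2x + 17
Move all x terms to left: (3 + 2)x = 17 - 2
Simplify: 5x = 15
Divide both sides by 5: x = 3

x = 3


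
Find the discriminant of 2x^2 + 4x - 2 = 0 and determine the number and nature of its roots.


For ax^2 + bx + c = 0, discriminant D = b^2 - 4ac
Here a = 2, b = 4, c = -2
D = (4)^2 - 4(2)(-2) = 16 + 16 = 32

D = 32 > 0 but not a perfect square
The equation has 2 distinct real irrational roots.

Discriminant = 32, 2 distinct real irrational roots


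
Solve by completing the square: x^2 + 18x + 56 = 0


Start: x^2 + 18x + 56 = 0
Move constant: x^2 + 18x = -56
Half of 18 is 9, squared is 81
Add 81 to both sides: x^2 + 18x + 81 = 25
(x + 9)^2 = 25
x + 9 = ±5
x = -9 + 5 = -4 or x = -9 - 5 = -14

x = -14, x = -4


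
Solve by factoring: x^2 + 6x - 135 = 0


We need two numbers that multiply to -135 and add to 6.
Those numbers are -9 and 15 (since (-9) * 15 = -135 and (-9) + 15 = 6).
So x^2 + 6x - 135 = (x - 9)(x + 15) = 0
Setting each factor to zero: x = 9 or x = -15

x = -15, x = 9


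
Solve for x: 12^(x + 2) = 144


Express both sides with the same base.
144 = 12^2
Since the bases match, equate exponents: x + 2 = 2
So x = 2 - (2) = 0

x = 0


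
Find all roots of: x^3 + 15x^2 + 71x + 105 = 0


Let p(x) = x^3 + 15x^2 + 71x + 105. By the rational root theorem (leading coefficient 1), any rational root is an integer divisor of 105: try ±1, ±2, ... in turn.
Test x = 1: value = 192 ≠ 0.
Test x = -1: value = 48 ≠ 0.
Test x = 3: value = 480 ≠ 0.
Test x = -3: value = 0 ✓, so (x + 3) is a factor.
Synthetic division by (x + 3): bring down 1; 1(-3) + 15 = 12; 12(-3) + 71 = 35; 35(-3) + 105 = 0 → quotient x^2 + 12x + 35, remainder 0.
Solve the quadratic x^2 + 12x + 35 = 0: discriminant = 12^2 - 4(1)(35) = 144 - 140 = 4.
sqrt(4) = 2, so x = (-12 ± 2)/2: x = -5 or x = -7.
Collecting all roots found:

x = -7, x = -5, x = -3


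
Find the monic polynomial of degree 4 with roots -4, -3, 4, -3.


A monic polynomial with roots -4, -3, 4, -3 is:
p(x) = (x + 4)(x + 3)(x - 4)(x + 3)
After multiplying by (x + 4): x + 4
After multiplying by (x + 3): x^2 + 7x + 12
After multiplying by (x - 4): x^3 + 3x^2 - 16x - 48
After multiplying by (x + 3): x^4 + 6x^3 - 7x^2 - 96x - 144

x^4 + 6x^3 - 7x^2 - 96x - 144


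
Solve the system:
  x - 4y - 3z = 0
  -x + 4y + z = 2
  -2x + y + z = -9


Using Cramer's rule. Expand each determinant along the first row.
D  = 1*[4*1 - 1*1] - (-4)*[(-1)*1 - 1*(-2)] + (-3)*[(-1)*1 - 4*(-2)]
  = 1*(3) - (-4)*(1) + (-3)*(7) = -14
Dx = 0*[4*1 - 1*1] - (-4)*[2*1 - 1*(-9)] + (-3)*[2*1 - 4*(-9)]
  = 0*(3) - (-4)*(11) + (-3)*(38) = -70
Dy = 1*[2*1 - 1*(-9)] - 0*[(-1)*1 - 1*(-2)] + (-3)*[(-1)*(-9) - 2*(-2)]
  = 1*(11) - 0*(1) + (-3)*(13) = -28
Dz = 1*[4*(-9) - 2*1] - (-4)*[(-1)*(-9) - 2*(-2)] + 0*[(-1)*1 - 4*(-2)]
  = 1*(-38) - (-4)*(13) + 0*(7) = 14
x = Dx/D = -70/-14 = 5, y = Dy/D = -28/-14 = 2, z = Dz/D = 14/-14 = -1
Check eq1: (1)(5) + (-4)(2) + (-3)(-1) = 0 = 0 ✓
Check eq2: (-1)(5) + (4)(2) + (1)(-1) = 2 = 2 ✓
Check eq3: (-2)(5) + (1)(2) + (1)(-1) = -9 = -9 ✓

x = 5, y = 2, z = -1


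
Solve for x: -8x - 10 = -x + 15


Starting with: -8x - 10 = -x + 15
Move all x terms to left: (-8 + 1)x = 15 + 10
Simplify: -7x = 25
Divide both sides by -7: x = -25/7

x = -25/7


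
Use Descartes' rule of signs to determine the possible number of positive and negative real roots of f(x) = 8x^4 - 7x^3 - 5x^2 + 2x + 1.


Descartes' rule of signs:

For positive roots, count sign changes in f(x) = 8x^4 - 7x^3 - 5x^2 + 2x + 1:
Signs of coefficients: +, -, -, +, +
Number of sign changes: 2
Possible positive real roots: 2, 0

For negative roots, examine f(-x) = 8x^4 + 7x^3 - 5x^2 - 2x + 1:
Signs of coefficients: +, +, -, -, +
Number of sign changes: 2
Possible negative real roots: 2, 0

Positive roots: 2 or 0; Negative roots: 2 or 0


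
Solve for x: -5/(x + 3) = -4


Multiply both sides by (x + 3): -5 = -4(x + 3)
Distribute: -5 = -4x - 12
-4x = -5 + 12 = 7
x = -7/4

x = -7/4


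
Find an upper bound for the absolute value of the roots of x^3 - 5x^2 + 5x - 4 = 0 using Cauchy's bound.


Cauchy's bound: all roots r satisfy |r| <= 1 + max(|a_i/a_n|) for i = 0,...,n-1
where a_n is the leading coefficient.

Coefficients: [1, -5, 5, -4]
Leading coefficient a_n = 1
Ratios |a_i/a_n|: 5, 5, 4
Maximum ratio: 5
Cauchy's bound: |r| <= 1 + 5 = 6

Upper bound = 6


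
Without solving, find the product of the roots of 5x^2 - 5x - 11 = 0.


By Vieta's formulas for ax^2 + bx + c = 0:
  Sum of roots = -b/a
  Product of roots = c/a

Here a = 5, b = -5, c = -11
Sum = -(-5)/5 = 1
Product = -11/5 = -11/5

Product = -11/5


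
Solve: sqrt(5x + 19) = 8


Square both sides: 5x + 19 = 8^2 = 64
5x = 64 - 19 = 45
x = 9
Check: sqrt(5*9 + 19) = sqrt(64) = 8 ✓

x = 9


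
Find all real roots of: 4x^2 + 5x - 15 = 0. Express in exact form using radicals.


Using the quadratic formula: x = (-b ± sqrt(b^2 - 4ac)) / (2a)
Here a = 4, b = 5, c = -15
Discriminant = b^2 - 4ac = 5^2 - 4(4)(-15) = 25 + 240 = 265
Since discriminant = 265 > 0, there are two real roots.
x = (-5 ± sqrt(265)) / 8
Numerically: x ≈ 1.4099 or x ≈ -2.6599

x = (-5 + sqrt(265)) / 8 or x = (-5 - sqrt(265)) / 8


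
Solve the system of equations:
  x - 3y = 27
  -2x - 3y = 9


Using Cramer's rule:
Determinant D = (1)(-3) - (-2)(-3) = -3 - 6 = -9
Dx = (27)(-3) - (9)(-3) = -81 + 27 = -54
Dy = (1)(9) - (-2)(27) = 9 + 54 = 63
x = Dx/D = -54/-9 = 6
y = Dy/D = 63/-9 = -7

x = 6, y = -7


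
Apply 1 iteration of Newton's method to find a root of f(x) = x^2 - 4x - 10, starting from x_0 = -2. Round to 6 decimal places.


Newton's method: x_(n+1) = x_n - f(x_n)/f'(x_n)
f(x) = x^2 - 4x - 10
f'(x) = 2x - 4

Iteration 1:
  f(-2.000000) = 2.000000
  f'(-2.000000) = -8.000000
  x_1 = -2.000000 - (2.000000)/(-8.000000) = -1.750000

x_1 = -1.750000


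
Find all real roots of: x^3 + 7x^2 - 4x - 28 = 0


Let p(x) = x^3 + 7x^2 - 4x - 28. By the rational root theorem (leading coefficient 1), any rational root is an integer divisor of 28: try ±1, ±2, ... in turn.
Test x = 1: value = -24 ≠ 0.
Test x = -1: value = -18 ≠ 0.
Test x = 2: value = 0 ✓, so (x - 2) is a factor.
Synthetic division by (x - 2): bring down 1; 1(2) + 7 = 9; 9(2) - 4 = 14; 14(2) - 28 = 0 → quotient x^2 + 9x + 14, remainder 0.
Solve the quadratic x^2 + 9x + 14 = 0: discriminant = 9^2 - 4(1)(14) = 81 - 56 = 25.
sqrt(25) = 5, so x = (-9 ± 5)/2: x = -2 or x = -7.

x = -7, x = -2, x = 2


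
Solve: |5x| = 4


An absolute value equation |expr| = 4 gives two cases:
Case 1: 5x = 4
  5x = 4, so x = 4/5
Case 2: 5x = -4
  5x = -4, so x = -4/5

x = -4/5, x = 4/5


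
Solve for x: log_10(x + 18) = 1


Convert to exponential form: x + 18 = 10^1 = 10
x = 10 - 18 = -8
Check: log_10(-8 + 18) = log_10(10) = log_10(10) = 1 ✓

x = -8


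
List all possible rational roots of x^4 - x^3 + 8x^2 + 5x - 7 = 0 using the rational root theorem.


Rational root theorem: possible roots are ±p/q where:
  p divides the constant term (-7): p ∈ {1, 7}
  q divides the leading coefficient (1): q ∈ {1}

All possible rational roots: -7, -1, 1, 7

-7, -1, 1, 7


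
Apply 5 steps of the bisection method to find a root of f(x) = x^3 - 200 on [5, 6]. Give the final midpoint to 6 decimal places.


f(x) = x^3 - 200
f(5) = -75 < 0
f(6) = 16 > 0

Step 1: midpoint = (5.000000 + 6.000000)/2 = 5.500000
  f(5.500000) = -33.625000
  f(mid) < 0, so root is in [5.500000, 6.000000]

Step 2: midpoint = (5.500000 + 6.000000)/2 = 5.750000
  f(5.750000) = -9.890625
  f(mid) < 0, so root is in [5.750000, 6.000000]

Step 3: midpoint = (5.750000 + 6.000000)/2 = 5.875000
  f(5.875000) = 2.779297
  f(mid) > 0, so root is in [5.750000, 5.875000]

Step 4: midpoint = (5.750000 + 5.875000)/2 = 5.812500
  f(5.812500) = -3.623779
  f(mid) < 0, so root is in [5.812500, 5.875000]

Step 5: midpoint = (5.812500 + 5.875000)/2 = 5.843750
  f(5.843750) = -0.439362
  f(mid) < 0, so root is in [5.843750, 5.875000]

midpoint = 5.843750


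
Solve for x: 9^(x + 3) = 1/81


Express both sides with the same base.
1/81 = 9^(-2)
Since the bases match, equate exponents: x + 3 = -2
So x = -2 - (3) = -5

x = -5


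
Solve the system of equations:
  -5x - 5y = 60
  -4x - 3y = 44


Using Cramer's rule:
Determinant D = (-5)(-3) - (-4)(-5) = 15 - 20 = -5
Dx = (60)(-3) - (44)(-5) = -180 + 220 = 40
Dy = (-5)(44) - (-4)(60) = -220 + 240 = 20
x = Dx/D = 40/-5 = -8
y = Dy/D = 20/-5 = -4

x = -8, y = -4


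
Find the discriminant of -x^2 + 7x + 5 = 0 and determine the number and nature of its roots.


For ax^2 + bx + c = 0, discriminant D = b^2 - 4ac
Here a = -1, b = 7, c = 5
D = (7)^2 - 4(-1)(5) = 49 + 20 = 69

D = 69 > 0 but not a perfect square
The equation has 2 distinct real irrational roots.

Discriminant = 69, 2 distinct real irrational roots


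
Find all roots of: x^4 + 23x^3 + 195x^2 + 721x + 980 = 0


Let p(x) = x^4 + 23x^3 + 195x^2 + 721x + 980. By the rational root theorem (leading coefficient 1), any rational root is an integer divisor of 980: try ±1, ±2, ... in turn.
Test x = 1: value = 1920 ≠ 0.
Test x = -1: value = 432 ≠ 0.
Test x = 2: value = 3402 ≠ 0.
Test x = -2: value = 150 ≠ 0.
Test x = 4: value = 8712 ≠ 0.
Test x = -4: value = 0 ✓, so (x + 4) is a factor.
Synthetic division by (x + 4): bring down 1; 1(-4) + 23 = 19; 19(-4) + 195 = 119; 119(-4) + 721 = 245; 245(-4) + 980 = 0 → quotient x^3 + 19x^2 + 119x + 245, remainder 0.
Continue with the quotient x^3 + 19x^2 + 119x + 245 (candidates must divide 245).
Test x = 5: value = 1440 ≠ 0.
Test x = -5: value = 0 ✓, so (x + 5) is a factor.
Synthetic division by (x + 5): bring down 1; 1(-5) + 19 = 14; 14(-5) + 119 = 49; 49(-5) + 245 = 0 → quotient x^2 + 14x + 49, remainder 0.
Solve the quadratic x^2 + 14x + 49 = 0: discriminant = 14^2 - 4(1)(49) = 196 - 196 = 0.
Discriminant = 0, so a double root: x = -14/2 = -7.
Collecting all roots found:

x = -7 (multiplicity 2), x = -5, x = -4


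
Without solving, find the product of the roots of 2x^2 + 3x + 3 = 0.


By Vieta's formulas for ax^2 + bx + c = 0:
  Sum of roots = -b/a
  Product of roots = c/a

Here a = 2, b = 3, c = 3
Sum = -(3)/2 = -3/2
Product = 3/2 = 3/2

Product = 3/2


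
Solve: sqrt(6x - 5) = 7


Square both sides: 6x - 5 = 7^2 = 49
6x = 49 + 5 = 54
x = 9
Check: sqrt(6*9 - 5) = sqrt(49) = 7 ✓

x = 9


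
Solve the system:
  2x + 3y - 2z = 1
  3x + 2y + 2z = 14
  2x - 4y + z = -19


Using Cramer's rule. Expand each determinant along the first row.
D  = 2*[2*1 - 2*(-4)] - 3*[3*1 - 2*2] + (-2)*[3*(-4) - 2*2]
  = 2*(10) - 3*(-1) + (-2)*(-16) = 55
Dx = 1*[2*1 - 2*(-4)] - 3*[14*1 - 2*(-19)] + (-2)*[14*(-4) - 2*(-19)]
  = 1*(10) - 3*(52) + (-2)*(-18) = -110
Dy = 2*[14*1 - 2*(-19)] - 1*[3*1 - 2*2] + (-2)*[3*(-19) - 14*2]
  = 2*(52) - 1*(-1) + (-2)*(-85) = 275
Dz = 2*[2*(-19) - 14*(-4)] - 3*[3*(-19) - 14*2] + 1*[3*(-4) - 2*2]
  = 2*(18) - 3*(-85) + 1*(-16) = 275
x = Dx/D = -110/55 = -2, y = Dy/D = 275/55 = 5, z = Dz/D = 275/55 = 5
Check eq1: (2)(-2) + (3)(5) + (-2)(5) = 1 = 1 ✓
Check eq2: (3)(-2) + (2)(5) + (2)(5) = 14 = 14 ✓
Check eq3: (2)(-2) + (-4)(5) + (1)(5) = -19 = -19 ✓

x = -2, y = 5, z = 5


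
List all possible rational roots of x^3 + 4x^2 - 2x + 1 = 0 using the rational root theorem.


Rational root theorem: possible roots are ±p/q where:
  p divides the constant term (1): p ∈ {1}
  q divides the leading coefficient (1): q ∈ {1}

All possible rational roots: -1, 1

-1, 1


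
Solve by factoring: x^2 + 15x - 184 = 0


We need two numbers that multiply to -184 and add to 15.
Those numbers are 23 and -8 (since 23 * (-8) = -184 and 23 + (-8) = 15).
So x^2 + 15x - 184 = (x + 23)(x - 8) = 0
Setting each factor to zero: x = -23 or x = 8

x = -23, x = 8


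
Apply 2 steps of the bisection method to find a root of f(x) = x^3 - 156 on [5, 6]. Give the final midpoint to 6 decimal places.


f(x) = x^3 - 156
f(5) = -31 < 0
f(6) = 60 > 0

Step 1: midpoint = (5.000000 + 6.000000)/2 = 5.500000
  f(5.500000) = 10.375000
  f(mid) > 0, so root is in [5.000000, 5.500000]

Step 2: midpoint = (5.000000 + 5.500000)/2 = 5.250000
  f(5.250000) = -11.296875
  f(mid) < 0, so root is in [5.250000, 5.500000]

midpoint = 5.250000


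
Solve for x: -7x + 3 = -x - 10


Starting with: -7x + 3 = -x - 10
Move all x terms to left: (-7 + 1)x = -10 - 3
Simplify: -6x = -13
Divide both sides by -6: x = 13/6

x = 13/6


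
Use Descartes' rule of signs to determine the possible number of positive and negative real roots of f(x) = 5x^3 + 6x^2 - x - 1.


Descartes' rule of signs:

For positive roots, count sign changes in f(x) = 5x^3 + 6x^2 - x - 1:
Signs of coefficients: +, +, -, -
Number of sign changes: 1
Possible positive real roots: 1

For negative roots, examine f(-x) = -5x^3 + 6x^2 + x - 1:
Signs of coefficients: -, +, +, -
Number of sign changes: 2
Possible negative real roots: 2, 0

Positive roots: 1; Negative roots: 2 or 0


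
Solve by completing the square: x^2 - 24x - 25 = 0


Start: x^2 - 24x - 25 = 0
Move constant: x^2 - 24x = 25
Half of -24 is -12, squared is 144
Add 144 to both sides: x^2 - 24x + 144 = 169
(x - 12)^2 = 169
x - 12 = ±13
x = 12 + 13 = 25 or x = 12 - 13 = -1

x = -1, x = 25


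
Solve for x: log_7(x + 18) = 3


Convert to exponential form: x + 18 = 7^3 = 343
x = 343 - 18 = 325
Check: log_7(325 + 18) = log_7(343) = log_7(343) = 3 ✓

x = 325


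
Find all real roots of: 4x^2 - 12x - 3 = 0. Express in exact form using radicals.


Using the quadratic formula: x = (-b ± sqrt(b^2 - 4ac)) / (2a)
Here a = 4, b = -12, c = -3
Discriminant = b^2 - 4ac = (-12)^2 - 4(4)(-3) = 144 + 48 = 192
Since discriminant = 192 > 0, there are two real roots.
x = (12 ± 8*sqrt(3)) / 8
Simplifying: x = (3 ± 2*sqrt(3)) / 2
Numerically: x ≈ 3.2321 or x ≈ -0.2321

x = (3 + 2*sqrt(3)) / 2 or x = (3 - 2*sqrt(3)) / 2


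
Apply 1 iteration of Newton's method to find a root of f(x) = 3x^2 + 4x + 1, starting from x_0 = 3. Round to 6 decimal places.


Newton's method: x_(n+1) = x_n - f(x_n)/f'(x_n)
f(x) = 3x^2 + 4x + 1
f'(x) = 6x + 4

Iteration 1:
  f(3.000000) = 40.000000
  f'(3.000000) = 22.000000
  x_1 = 3.000000 - (40.000000)/(22.000000) = 1.181818

x_1 = 1.181818


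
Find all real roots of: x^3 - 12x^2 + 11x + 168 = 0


Let p(x) = x^3 - 12x^2 + 11x + 168. By the rational root theorem (leading coefficient 1), any rational root is an integer divisor of 168: try ±1, ±2, ... in turn.
Test x = 1: value = 168 ≠ 0.
Test x = -1: value = 144 ≠ 0.
Test x = 2: value = 150 ≠ 0.
Test x = -2: value = 90 ≠ 0.
Test x = 3: value = 120 ≠ 0.
Test x = -3: value = 0 ✓, so (x + 3) is a factor.
Synthetic division by (x + 3): bring down 1; 1(-3) - 12 = -15; (-15)(-3) + 11 = 56; 56(-3) + 168 = 0 → quotient x^2 - 15x + 56, remainder 0.
Solve the quadratic x^2 - 15x + 56 = 0: discriminant = (-15)^2 - 4(1)(56) = 225 - 224 = 1.
sqrt(1) = 1, so x = (15 ± 1)/2: x = 8 or x = 7.

x = -3, x = 7, x = 8


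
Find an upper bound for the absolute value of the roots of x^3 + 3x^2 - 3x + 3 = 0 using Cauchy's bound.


Cauchy's bound: all roots r satisfy |r| <= 1 + max(|a_i/a_n|) for i = 0,...,n-1
where a_n is the leading coefficient.

Coefficients: [1, 3, -3, 3]
Leading coefficient a_n = 1
Ratios |a_i/a_n|: 3, 3, 3
Maximum ratio: 3
Cauchy's bound: |r| <= 1 + 3 = 4

Upper bound = 4


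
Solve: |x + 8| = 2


An absolute value equation |expr| = 2 gives two cases:
Case 1: x + 8 = 2
  x = -6, so x = -6
Case 2: x + 8 = -2
  x = -10, so x = -10

x = -10, x = -6


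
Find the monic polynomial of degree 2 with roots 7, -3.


A monic polynomial with roots 7, -3 is:
p(x) = (x - 7)(x + 3)
After multiplying by (x - 7): x - 7
After multiplying by (x + 3): x^2 - 4x - 21

x^2 - 4x - 21


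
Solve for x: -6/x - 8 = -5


Subtract -8 from both sides: -6/x = 3
Multiply both sides by x: -6 = 3 * x
Divide by 3: x = -2

x = -2


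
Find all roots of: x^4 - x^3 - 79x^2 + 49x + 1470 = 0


Let p(x) = x^4 - x^3 - 79x^2 + 49x + 1470. By the rational root theorem (leading coefficient 1), any rational root is an integer divisor of 1470: try ±1, ±2, ... in turn.
Test x = 1: value = 1440 ≠ 0.
Test x = -1: value = 1344 ≠ 0.
Test x = 2: value = 1260 ≠ 0.
Test x = -2: value = 1080 ≠ 0.
Test x = 3: value = 960 ≠ 0.
Test x = -3: value = 720 ≠ 0.
Test x = 5: value = 240 ≠ 0.
Test x = -5: value = 0 ✓, so (x + 5) is a factor.
Synthetic division by (x + 5): bring down 1; 1(-5) - 1 = -6; (-6)(-5) - 79 = -49; (-49)(-5) + 49 = 294; 294(-5) + 1470 = 0 → quotient x^3 - 6x^2 - 49x + 294, remainder 0.
Continue with the quotient x^3 - 6x^2 - 49x + 294 (candidates must divide 294).
Test x = 6: value = 0 ✓, so (x - 6) is a factor.
Synthetic division by (x - 6): bring down 1; 1(6) - 6 = 0; 0(6) - 49 = -49; (-49)(6) + 294 = 0 → quotient x^2 - 49, remainder 0.
Solve the quadratic x^2 - 49 = 0: discriminant = 0^2 - 4(1)(-49) = 0 + 196 = 196.
sqrt(196) = 14, so x = (0 ± 14)/2: x = 7 or x = -7.
Collecting all roots found:

x = -7, x = -5, x = 6, x = 7


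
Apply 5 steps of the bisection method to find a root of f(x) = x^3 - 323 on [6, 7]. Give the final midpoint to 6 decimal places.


f(x) = x^3 - 323
f(6) = -107 < 0
f(7) = 20 > 0

Step 1: midpoint = (6.000000 + 7.000000)/2 = 6.500000
  f(6.500000) = -48.375000
  f(mid) < 0, so root is in [6.500000, 7.000000]

Step 2: midpoint = (6.500000 + 7.000000)/2 = 6.750000
  f(6.750000) = -15.453125
  f(mid) < 0, so root is in [6.750000, 7.000000]

Step 3: midpoint = (6.750000 + 7.000000)/2 = 6.875000
  f(6.875000) = 1.951172
  f(mid) > 0, so root is in [6.750000, 6.875000]

Step 4: midpoint = (6.750000 + 6.875000)/2 = 6.812500
  f(6.812500) = -6.830811
  f(mid) < 0, so root is in [6.812500, 6.875000]

Step 5: midpoint = (6.812500 + 6.875000)/2 = 6.843750
  f(6.843750) = -2.459869
  f(mid) < 0, so root is in [6.843750, 6.875000]

midpoint = 6.843750


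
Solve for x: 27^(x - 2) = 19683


Express both sides with the same base.
19683 = 27^3
Since the bases match, equate exponents: x - 2 = 3
So x = 3 - (-2) = 5

x = 5


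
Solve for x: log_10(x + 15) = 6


Convert to exponential form: x + 15 = 10^6 = 1000000
x = 1000000 - 15 = 999985
Check: log_10(999985 + 15) = log_10(1000000) = log_10(1000000) = 6 ✓

x = 999985


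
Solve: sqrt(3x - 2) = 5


Square both sides: 3x - 2 = 5^2 = 25
3x = 25 + 2 = 27
x = 9
Check: sqrt(3*9 - 2) = sqrt(25) = 5 ✓

x = 9


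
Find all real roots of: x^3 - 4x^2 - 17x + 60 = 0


Let p(x) = x^3 - 4x^2 - 17x + 60. By the rational root theorem (leading coefficient 1), any rational root is an integer divisor of 60: try ±1, ±2, ... in turn.
Test x = 1: value = 40 ≠ 0.
Test x = -1: value = 72 ≠ 0.
Test x = 2: value = 18 ≠ 0.
Test x = -2: value = 70 ≠ 0.
Test x = 3: value = 0 ✓, so (x - 3) is a factor.
Synthetic division by (x - 3): bring down 1; 1(3) - 4 = -1; (-1)(3) - 17 = -20; (-20)(3) + 60 = 0 → quotient x^2 - x - 20, remainder 0.
Solve the quadratic x^2 - x - 20 = 0: discriminant = (-1)^2 - 4(1)(-20) = 1 + 80 = 81.
sqrt(81) = 9, so x = (1 ± 9)/2: x = 5 or x = -4.

x = -4, x = 3, x = 5


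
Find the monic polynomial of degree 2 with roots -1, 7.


A monic polynomial with roots -1, 7 is:
p(x) = (x + 1)(x - 7)
After multiplying by (x + 1): x + 1
After multiplying by (x - 7): x^2 - 6x - 7

x^2 - 6x - 7


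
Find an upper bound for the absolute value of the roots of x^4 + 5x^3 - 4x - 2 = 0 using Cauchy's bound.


Cauchy's bound: all roots r satisfy |r| <= 1 + max(|a_i/a_n|) for i = 0,...,n-1
where a_n is the leading coefficient.

Coefficients: [1, 5, 0, -4, -2]
Leading coefficient a_n = 1
Ratios |a_i/a_n|: 5, 0, 4, 2
Maximum ratio: 5
Cauchy's bound: |r| <= 1 + 5 = 6

Upper bound = 6


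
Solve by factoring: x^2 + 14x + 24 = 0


We need two numbers that multiply to 24 and add to 14.
Those numbers are 12 and 2 (since 12 * 2 = 24 and 12 + 2 = 14).
So x^2 + 14x + 24 = (x + 12)(x + 2) = 0
Setting each factor to zero: x = -12 or x = -2

x = -12, x = -2


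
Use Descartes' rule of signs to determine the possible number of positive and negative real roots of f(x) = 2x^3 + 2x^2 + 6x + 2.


Descartes' rule of signs:

For positive roots, count sign changes in f(x) = 2x^3 + 2x^2 + 6x + 2:
Signs of coefficients: +, +, +, +
Number of sign changes: 0
Possible positive real roots: 0

For negative roots, examine f(-x) = -2x^3 + 2x^2 - 6x + 2:
Signs of coefficients: -, +, -, +
Number of sign changes: 3
Possible negative real roots: 3, 1

Positive roots: 0; Negative roots: 3 or 1


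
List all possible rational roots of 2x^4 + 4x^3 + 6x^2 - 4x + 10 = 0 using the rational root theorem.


Rational root theorem: possible roots are ±p/q where:
  p divides the constant term (10): p ∈ {1, 2, 5, 10}
  q divides the leading coefficient (2): q ∈ {1, 2}

All possible rational roots: -10, -5, -5/2, -2, -1, -1/2, 1/2, 1, 2, 5/2, 5, 10

-10, -5, -5/2, -2, -1, -1/2, 1/2, 1, 2, 5/2, 5, 10


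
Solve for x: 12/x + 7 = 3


Subtract 7 from both sides: 12/x = -4
Multiply both sides by x: 12 = -4 * x
Divide by -4: x = -3

x = -3


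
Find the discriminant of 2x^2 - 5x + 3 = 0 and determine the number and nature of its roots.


For ax^2 + bx + c = 0, discriminant D = b^2 - 4ac
Here a = 2, b = -5, c = 3
D = (-5)^2 - 4(2)(3) = 25 - 24 = 1

D = 1 > 0 and is a perfect square (sqrt = 1)
The equation has 2 distinct real rational roots.

Discriminant = 1, 2 distinct real rational roots


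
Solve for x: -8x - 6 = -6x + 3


Starting with: -8x - 6 = -6x + 3
Move all x terms to left: (-8 + 6)x = 3 + 6
Simplify: -2x = 9
Divide both sides by -2: x = -9/2

x = -9/2


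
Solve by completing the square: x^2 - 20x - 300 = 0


Start: x^2 - 20x - 300 = 0
Move constant: x^2 - 20x = 300
Half of -20 is -10, squared is 100
Add 100 to both sides: x^2 - 20x + 100 = 400
(x - 10)^2 = 400
x - 10 = ±20
x = 10 + 20 = 30 or x = 10 - 20 = -10

x = -10, x = 30


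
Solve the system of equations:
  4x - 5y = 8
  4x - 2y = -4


Using Cramer's rule:
Determinant D = (4)(-2) - (4)(-5) = -8 + 20 = 12
Dx = (8)(-2) - (-4)(-5) = -16 - 20 = -36
Dy = (4)(-4) - (4)(8) = -16 - 32 = -48
x = Dx/D = -36/12 = -3
y = Dy/D = -48/12 = -4

x = -3, y = -4


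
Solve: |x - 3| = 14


An absolute value equation |expr| = 14 gives two cases:
Case 1: x - 3 = 14
  x = 17, so x = 17
Case 2: x - 3 = -14
  x = -11, so x = -11

x = -11, x = 17


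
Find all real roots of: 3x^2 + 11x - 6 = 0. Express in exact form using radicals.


Using the quadratic formula: x = (-b ± sqrt(b^2 - 4ac)) / (2a)
Here a = 3, b = 11, c = -6
Discriminant = b^2 - 4ac = 11^2 - 4(3)(-6) = 121 + 72 = 193
Since discriminant = 193 > 0, there are two real roots.
x = (-11 ± sqrt(193)) / 6
Numerically: x ≈ 0.4821 or x ≈ -4.1487

x = (-11 + sqrt(193)) / 6 or x = (-11 - sqrt(193)) / 6


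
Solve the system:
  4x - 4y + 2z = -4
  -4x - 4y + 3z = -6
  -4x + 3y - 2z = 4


Using Cramer's rule. Expand each determinant along the first row.
D  = 4*[(-4)*(-2) - 3*3] - (-4)*[(-4)*(-2) - 3*(-4)] + 2*[(-4)*3 - (-4)*(-4)]
  = 4*(-1) - (-4)*(20) + 2*(-28) = 20
Dx = (-4)*[(-4)*(-2) - 3*3] - (-4)*[(-6)*(-2) - 3*4] + 2*[(-6)*3 - (-4)*4]
  = (-4)*(-1) - (-4)*(0) + 2*(-2) = 0
Dy = 4*[(-6)*(-2) - 3*4] - (-4)*[(-4)*(-2) - 3*(-4)] + 2*[(-4)*4 - (-6)*(-4)]
  = 4*(0) - (-4)*(20) + 2*(-40) = 0
Dz = 4*[(-4)*4 - (-6)*3] - (-4)*[(-4)*4 - (-6)*(-4)] + (-4)*[(-4)*3 - (-4)*(-4)]
  = 4*(2) - (-4)*(-40) + (-4)*(-28) = -40
x = Dx/D = 0/20 = 0, y = Dy/D = 0/20 = 0, z = Dz/D = -40/20 = -2
Check eq1: (4)(0) + (-4)(0) + (2)(-2) = -4 = -4 ✓
Check eq2: (-4)(0) + (-4)(0) + (3)(-2) = -6 = -6 ✓
Check eq3: (-4)(0) + (3)(0) + (-2)(-2) = 4 = 4 ✓

x = 0, y = 0, z = -2


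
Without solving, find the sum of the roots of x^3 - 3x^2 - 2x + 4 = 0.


By Vieta's formulas for x^3 + bx^2 + cx + d = 0:
  r1 + r2 + r3 = -b/a = 3
  r1*r2 + r1*r3 + r2*r3 = c/a = -2
  r1*r2*r3 = -d/a = -4


Sum = 3


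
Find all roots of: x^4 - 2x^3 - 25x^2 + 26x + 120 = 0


Let p(x) = x^4 - 2x^3 - 25x^2 + 26x + 120. By the rational root theorem (leading coefficient 1), any rational root is an integer divisor of 120: try ±1, ±2, ... in turn.
Test x = 1: value = 120 ≠ 0.
Test x = -1: value = 72 ≠ 0.
Test x = 2: value = 72 ≠ 0.
Test x = -2: value = 0 ✓, so (x + 2) is a factor.
Synthetic division by (x + 2): bring down 1; 1(-2) - 2 = -4; (-4)(-2) - 25 = -17; (-17)(-2) + 26 = 60; 60(-2) + 120 = 0 → quotient x^3 - 4x^2 - 17x + 60, remainder 0.
Continue with the quotient x^3 - 4x^2 - 17x + 60 (candidates must divide 60; re-test x = -2 first in case it repeats).
Test x = -2: value = 70 ≠ 0.
Test x = 3: value = 0 ✓, so (x - 3) is a factor.
Synthetic division by (x - 3): bring down 1; 1(3) - 4 = -1; (-1)(3) - 17 = -20; (-20)(3) + 60 = 0 → quotient x^2 - x - 20, remainder 0.
Solve the quadratic x^2 - x - 20 = 0: discriminant = (-1)^2 - 4(1)(-20) = 1 + 80 = 81.
sqrt(81) = 9, so x = (1 ± 9)/2: x = 5 or x = -4.
Collecting all roots found:

x = -4, x = -2, x = 3, x = 5


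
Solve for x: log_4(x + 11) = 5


Convert to exponential form: x + 11 = 4^5 = 1024
x = 1024 - 11 = 1013
Check: log_4(1013 + 11) = log_4(1024) = log_4(1024) = 5 ✓

x = 1013


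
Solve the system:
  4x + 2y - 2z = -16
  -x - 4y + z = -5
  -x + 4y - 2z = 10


Using Cramer's rule. Expand each determinant along the first row.
D  = 4*[(-4)*(-2) - 1*4] - 2*[(-1)*(-2) - 1*(-1)] + (-2)*[(-1)*4 - (-4)*(-1)]
  = 4*(4) - 2*(3) + (-2)*(-8) = 26
Dx = (-16)*[(-4)*(-2) - 1*4] - 2*[(-5)*(-2) - 1*10] + (-2)*[(-5)*4 - (-4)*10]
  = (-16)*(4) - 2*(0) + (-2)*(20) = -104
Dy = 4*[(-5)*(-2) - 1*10] - (-16)*[(-1)*(-2) - 1*(-1)] + (-2)*[(-1)*10 - (-5)*(-1)]
  = 4*(0) - (-16)*(3) + (-2)*(-15) = 78
Dz = 4*[(-4)*10 - (-5)*4] - 2*[(-1)*10 - (-5)*(-1)] + (-16)*[(-1)*4 - (-4)*(-1)]
  = 4*(-20) - 2*(-15) + (-16)*(-8) = 78
x = Dx/D = -104/26 = -4, y = Dy/D = 78/26 = 3, z = Dz/D = 78/26 = 3
Check eq1: (4)(-4) + (2)(3) + (-2)(3) = -16 = -16 ✓
Check eq2: (-1)(-4) + (-4)(3) + (1)(3) = -5 = -5 ✓
Check eq3: (-1)(-4) + (4)(3) + (-2)(3) = 10 = 10 ✓

x = -4, y = 3, z = 3


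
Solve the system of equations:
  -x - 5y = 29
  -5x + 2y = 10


Using Cramer's rule:
Determinant D = (-1)(2) - (-5)(-5) = -2 - 25 = -27
Dx = (29)(2) - (10)(-5) = 58 + 50 = 108
Dy = (-1)(10) - (-5)(29) = -10 + 145 = 135
x = Dx/D = 108/-27 = -4
y = Dy/D = 135/-27 = -5

x = -4, y = -5


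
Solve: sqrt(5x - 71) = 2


Square both sides: 5x - 71 = 2^2 = 4
5x = 4 + 71 = 75
x = 15
Check: sqrt(5*15 - 71) = sqrt(4) = 2 ✓

x = 15


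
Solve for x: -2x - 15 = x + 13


Starting with: -2x - 15 = x + 13
Move all x terms to left: (-2 - 1)x = 13 + 15
Simplify: -3x = 28
Divide both sides by -3: x = -28/3

x = -28/3


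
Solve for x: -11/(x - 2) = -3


Multiply both sides by (x - 2): -11 = -3(x - 2)
Distribute: -11 = -3x + 6
-3x = -11 - 6 = -17
x = 17/3

x = 17/3


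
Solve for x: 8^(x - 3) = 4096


Express both sides with the same base.
4096 = 8^4
Since the bases match, equate exponents: x - 3 = 4
So x = 4 - (-3) = 7

x = 7


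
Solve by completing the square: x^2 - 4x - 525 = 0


Start: x^2 - 4x - 525 = 0
Move constant: x^2 - 4x = 525
Half of -4 is -2, squared is 4
Add 4 to both sides: x^2 - 4x + 4 = 529
(x - 2)^2 = 529
x - 2 = ±23
x = 2 + 23 = 25 or x = 2 - 23 = -21

x = -21, x = 25


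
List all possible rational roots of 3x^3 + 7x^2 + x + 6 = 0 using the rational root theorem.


Rational root theorem: possible roots are ±p/q where:
  p divides the constant term (6): p ∈ {1, 2, 3, 6}
  q divides the leading coefficient (3): q ∈ {1, 3}

All possible rational roots: -6, -3, -2, -1, -2/3, -1/3, 1/3, 2/3, 1, 2, 3, 6

-6, -3, -2, -1, -2/3, -1/3, 1/3, 2/3, 1, 2, 3, 6


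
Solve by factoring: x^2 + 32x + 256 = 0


We need two numbers that multiply to 256 and add to 32.
Those numbers are 16 and 16 (since 16 * 16 = 256 and 16 + 16 = 32).
So x^2 + 32x + 256 = (x + 16)(x + 16) = 0
Setting each factor to zero: x = -16 or x = -16

x = -16


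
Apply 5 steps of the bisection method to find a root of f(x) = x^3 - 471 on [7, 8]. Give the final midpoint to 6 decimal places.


f(x) = x^3 - 471
f(7) = -128 < 0
f(8) = 41 > 0

Step 1: midpoint = (7.000000 + 8.000000)/2 = 7.500000
  f(7.500000) = -49.125000
  f(mid) < 0, so root is in [7.500000, 8.000000]

Step 2: midpoint = (7.500000 + 8.000000)/2 = 7.750000
  f(7.750000) = -5.515625
  f(mid) < 0, so root is in [7.750000, 8.000000]

Step 3: midpoint = (7.750000 + 8.000000)/2 = 7.875000
  f(7.875000) = 17.373047
  f(mid) > 0, so root is in [7.750000, 7.875000]

Step 4: midpoint = (7.750000 + 7.875000)/2 = 7.812500
  f(7.812500) = 5.837158
  f(mid) > 0, so root is in [7.750000, 7.812500]

Step 5: midpoint = (7.750000 + 7.812500)/2 = 7.781250
  f(7.781250) = 0.137970
  f(mid) > 0, so root is in [7.750000, 7.781250]

midpoint = 7.781250


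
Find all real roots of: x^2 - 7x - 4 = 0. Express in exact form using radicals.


Using the quadratic formula: x = (-b ± sqrt(b^2 - 4ac)) / (2a)
Here a = 1, b = -7, c = -4
Discriminant = b^2 - 4ac = (-7)^2 - 4(1)(-4) = 49 + 16 = 65
Since discriminant = 65 > 0, there are two real roots.
x = (7 ± sqrt(65)) / 2
Numerically: x ≈ 7.5311 or x ≈ -0.5311

x = (7 + sqrt(65)) / 2 or x = (7 - sqrt(65)) / 2


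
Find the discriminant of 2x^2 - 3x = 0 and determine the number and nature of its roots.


For ax^2 + bx + c = 0, discriminant D = b^2 - 4ac
Here a = 2, b = -3, c = 0
D = (-3)^2 - 4(2)(0) = 9 - 0 = 9

D = 9 > 0 and is a perfect square (sqrt = 3)
The equation has 2 distinct real rational roots.

Discriminant = 9, 2 distinct real rational roots


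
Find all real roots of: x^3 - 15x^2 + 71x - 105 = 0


Let p(x) = x^3 - 15x^2 + 71x - 105. By the rational root theorem (leading coefficient 1), any rational root is an integer divisor of 105: try ±1, ±2, ... in turn.
Test x = 1: value = -48 ≠ 0.
Test x = -1: value = -192 ≠ 0.
Test x = 3: value = 0 ✓, so (x - 3) is a factor.
Synthetic division by (x - 3): bring down 1; 1(3) - 15 = -12; (-12)(3) + 71 = 35; 35(3) - 105 = 0 → quotient x^2 - 12x + 35, remainder 0.
Solve the quadratic x^2 - 12x + 35 = 0: discriminant = (-12)^2 - 4(1)(35) = 144 - 140 = 4.
sqrt(4) = 2, so x = (12 ± 2)/2: x = 7 or x = 5.

x = 3, x = 5, x = 7
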